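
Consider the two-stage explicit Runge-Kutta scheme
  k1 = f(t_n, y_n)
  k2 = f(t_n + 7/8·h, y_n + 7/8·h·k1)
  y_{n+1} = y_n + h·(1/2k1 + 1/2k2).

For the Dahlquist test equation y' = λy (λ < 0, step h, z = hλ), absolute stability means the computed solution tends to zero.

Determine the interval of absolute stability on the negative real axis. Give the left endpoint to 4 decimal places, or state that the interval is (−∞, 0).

z∈(-2.2857,0).

On y'=λy, z=hλ:
  k1=λy_n ⇒ h·k1=z·y_n;  k2=λ(1+7/8z)y_n ⇒ h·k2=z(1+7/8z)y_n
  y_{n+1}/y_n = 1 + 1/2z + 1/2z(1+7/8z) = 1 + z + 7/16z²
  Hence R(z) = 1 + z + 7/16z².

Solve |R(x)|<1 on ℝ⁻.
x=-0.31: |R|=0.7320
R=1: x+7/16x²=0 ⇒ x=−16/7=-2.2857; min R=1−1/(4·7/16)=0.4286>−1
Confirm numerically:
  x=-1.272: |R|=0.43587 <1
  x=-1.102: |R|=0.42930 <1
  x=-0.976: |R|=0.44075 <1
  x=-0.930: |R|=0.44839 <1
  x=-2.790: |R|=1.61554 >1
  x=-2.653: |R|=1.42630 >1
  x=-2.648: |R|=1.41971 >1
Interval (-2.2857, 0).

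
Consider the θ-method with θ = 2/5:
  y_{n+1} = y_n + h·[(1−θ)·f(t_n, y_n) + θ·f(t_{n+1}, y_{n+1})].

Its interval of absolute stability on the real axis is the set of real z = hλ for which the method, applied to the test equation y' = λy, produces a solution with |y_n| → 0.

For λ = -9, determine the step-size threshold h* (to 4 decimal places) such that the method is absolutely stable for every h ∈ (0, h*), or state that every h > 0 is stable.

(-10.0000,0); λ=-9 ⇒ h* = (10)/9 = 1.1111.

Test eqn y'=λy, z=hλ:
  y_{n+1} = y_n + z·[3/5·y_n + 2/5·y_{n+1}] ⇒ (1 − 2/5z)y_{n+1} = (1 + 3/5z)y_n
  ⇒ R(z) = (1 + 3/5z)/(1 − 2/5z).

Solve |R(x)|<1 on ℝ⁻.
x=-1.35: |R|=0.1234
R=−1: 1+3/5x = −1+2/5x ⇒ -1/5x=2 ⇒ x=2/(-1/5)=-10.0000
Confirm numerically:
  x=-8.814: |R|=0.94759 <1
  x=-8.527: |R|=0.93321 <1
  x=-5.937: |R|=0.75922 <1
  x=-10.350: |R|=1.01362 >1
  x=-10.250: |R|=1.00980 >1
  x=-10.044: |R|=1.00175 >1
So |R|<1 on (-10.0000, 0).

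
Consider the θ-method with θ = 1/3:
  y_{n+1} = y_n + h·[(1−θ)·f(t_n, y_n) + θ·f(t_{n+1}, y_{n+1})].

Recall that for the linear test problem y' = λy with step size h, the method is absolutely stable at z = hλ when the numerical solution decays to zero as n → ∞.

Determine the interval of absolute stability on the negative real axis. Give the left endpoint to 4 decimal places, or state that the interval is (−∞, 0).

(-6.0000, 0).

With y'=λy (z=hλ):
  y_{n+1} = y_n + z·[2/3·y_n + 1/3·y_{n+1}] ⇒ (1 − 1/3z)y_{n+1} = (1 + 2/3z)y_n
  Hence R(z) = (1 + 2/3z)/(1 − 1/3z).

Solve |R(x)|<1 on ℝ⁻.
x=-1.55: |R|=0.0220
R=−1: 1+2/3x = −1+1/3x ⇒ -1/3x=2 ⇒ x=2/(-1/3)=-6.0000
Confirm numerically:
  x=-5.634: |R|=0.95761 <1
  x=-3.731: |R|=0.66290 <1
  x=-3.082: |R|=0.52022 <1
  x=-6.521: |R|=1.05472 >1
  x=-6.194: |R|=1.02110 >1
  x=-6.070: |R|=1.00772 >1
Stable set (-6.0000, 0).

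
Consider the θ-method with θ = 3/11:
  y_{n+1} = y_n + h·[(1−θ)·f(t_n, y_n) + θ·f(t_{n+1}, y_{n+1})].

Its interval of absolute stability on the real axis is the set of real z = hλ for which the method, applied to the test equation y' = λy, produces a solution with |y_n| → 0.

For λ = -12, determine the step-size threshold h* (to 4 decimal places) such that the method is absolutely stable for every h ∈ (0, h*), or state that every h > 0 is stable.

Set f=λy, z=hλ:
  y_{n+1} = y_n + z·[8/11·y_n + 3/11·y_{n+1}] ⇒ (1 − 3/11z)y_{n+1} = (1 + 8/11z)y_n
  so R(z) = (1 + 8/11z)/(1 − 3/11z).

Need |R(x)|<1, x<0.
x=-0.42: |R|=0.6232
R=−1: 1+8/11x = −1+3/11x ⇒ -5/11x=2 ⇒ x=2/(-5/11)=-4.4000
Confirm numerically:
  x=-4.150: |R|=0.94670 <1
  x=-2.978: |R|=0.64332 <1
  x=-2.175: |R|=0.36519 <1
  x=-4.884: |R|=1.09434 >1
  x=-4.725: |R|=1.06455 >1
Interval (-4.4000, 0).

(-4.4000,0); λ=-12 ⇒ h* = (22/5)/12 = 0.3667.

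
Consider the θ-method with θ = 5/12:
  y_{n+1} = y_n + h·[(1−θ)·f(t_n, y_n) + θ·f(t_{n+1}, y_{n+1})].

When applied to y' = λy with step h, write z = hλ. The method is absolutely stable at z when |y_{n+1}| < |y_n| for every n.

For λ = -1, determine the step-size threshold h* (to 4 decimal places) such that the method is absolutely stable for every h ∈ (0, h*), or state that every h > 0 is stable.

(-12.0000,0); λ=-1 ⇒ h* = (12)/1 = 12.0000.

On y'=λy, z=hλ:
  y_{n+1} = y_n + z·[7/12·y_n + 5/12·y_{n+1}] ⇒ (1 − 5/12z)y_{n+1} = (1 + 7/12z)y_n
  Hence R(z) = (1 + 7/12z)/(1 − 5/12z).

Boundary: |R(x)|=1, x<0.
x=-1.32: |R|=0.1484
R=−1: 1+7/12x = −1+5/12x ⇒ -1/6x=2 ⇒ x=2/(-1/6)=-12.0000
Confirm numerically:
  x=-11.966: |R|=0.99905 <1
  x=-11.268: |R|=0.97858 <1
  x=-5.347: |R|=0.65649 <1
  x=-12.488: |R|=1.01311 >1
  x=-12.475: |R|=1.01277 >1
So |R|<1 on (-12.0000, 0).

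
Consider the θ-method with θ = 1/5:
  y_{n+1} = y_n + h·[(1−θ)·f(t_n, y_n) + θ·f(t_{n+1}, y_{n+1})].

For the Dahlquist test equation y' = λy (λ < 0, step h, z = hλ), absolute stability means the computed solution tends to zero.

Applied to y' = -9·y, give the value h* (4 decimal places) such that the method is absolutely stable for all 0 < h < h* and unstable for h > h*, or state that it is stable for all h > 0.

Set f=λy, z=hλ:
  y_{n+1} = y_n + z·[4/5·y_n + 1/5·y_{n+1}] ⇒ (1 − 1/5z)y_{n+1} = (1 + 4/5z)y_n
  R(z) = (1 + 4/5z)/(1 − 1/5z).

Solve |R(x)|<1 on ℝ⁻.
x=-1.58: |R|=0.2006
R=−1: 1+4/5x = −1+1/5x ⇒ -3/5x=2 ⇒ x=2/(-3/5)=-3.3333
Confirm numerically:
  x=-3.257: |R|=0.97227 <1
  x=-2.698: |R|=0.75240 <1
  x=-1.640: |R|=0.23494 <1
  x=-3.872: |R|=1.18215 >1
  x=-3.664: |R|=1.11450 >1
  x=-3.364: |R|=1.01100 >1
So |R|<1 on (-3.3333, 0).

(-3.3333,0); λ=-9 ⇒ h* = (10/3)/9 = 0.3704.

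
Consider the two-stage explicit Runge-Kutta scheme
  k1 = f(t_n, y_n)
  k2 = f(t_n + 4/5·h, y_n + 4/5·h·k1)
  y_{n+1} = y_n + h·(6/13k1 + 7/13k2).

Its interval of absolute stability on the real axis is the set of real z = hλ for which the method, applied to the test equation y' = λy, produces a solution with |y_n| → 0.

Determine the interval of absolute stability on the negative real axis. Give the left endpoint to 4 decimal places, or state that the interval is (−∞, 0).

Test eqn y'=λy, z=hλ:
  k1=λy_n ⇒ h·k1=z·y_n;  k2=λ(1+4/5z)y_n ⇒ h·k2=z(1+4/5z)y_n
  y_{n+1}/y_n = 1 + 6/13z + 7/13z(1+4/5z) = 1 + z + 28/65z²
  R(z) = 1 + z + 28/65z².

Boundary: |R(x)|=1, x<0.
x=-0.35: |R|=0.7028
R=1: x+28/65x²=0 ⇒ x=−65/28=-2.3214; min R=1−1/(4·28/65)=0.4196>−1
Confirm numerically:
  x=-2.065: |R|=0.77190 <1
  x=-1.935: |R|=0.67790 <1
  x=-1.582: |R|=0.49610 <1
  x=-1.025: |R|=0.42758 <1
  x=-2.845: |R|=1.64166 >1
  x=-2.704: |R|=1.44562 >1
  x=-2.444: |R|=1.12904 >1
So |R|<1 on (-2.3214, 0).

z∈(-2.3214,0).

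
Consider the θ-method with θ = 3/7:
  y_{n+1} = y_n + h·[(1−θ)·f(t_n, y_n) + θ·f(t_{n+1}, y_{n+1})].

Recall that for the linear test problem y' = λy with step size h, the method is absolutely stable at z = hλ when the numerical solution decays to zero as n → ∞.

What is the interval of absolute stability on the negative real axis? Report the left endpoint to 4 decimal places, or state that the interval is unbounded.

(-14.0000, 0).

With y'=λy (z=hλ):
  y_{n+1} = y_n + z·[4/7·y_n + 3/7·y_{n+1}] ⇒ (1 − 3/7z)y_{n+1} = (1 + 4/7z)y_n
  Hence R(z) = (1 + 4/7z)/(1 − 3/7z).

Boundary: |R(x)|=1, x<0.
x=-1.6: |R|=0.0508
R=−1: 1+4/7x = −1+3/7x ⇒ -1/7x=2 ⇒ x=2/(-1/7)=-14.0000
Confirm numerically:
  x=-11.450: |R|=0.93833 <1
  x=-7.811: |R|=0.79664 <1
  x=-7.800: |R|=0.79605 <1
  x=-14.578: |R|=1.01139 >1
  x=-14.119: |R|=1.00241 >1
Interval (-14.0000, 0).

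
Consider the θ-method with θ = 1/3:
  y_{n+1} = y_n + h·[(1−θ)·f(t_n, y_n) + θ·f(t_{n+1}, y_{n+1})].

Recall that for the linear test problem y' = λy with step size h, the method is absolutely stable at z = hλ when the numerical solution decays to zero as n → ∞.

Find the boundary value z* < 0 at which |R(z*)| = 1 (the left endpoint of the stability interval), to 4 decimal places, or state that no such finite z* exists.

With y'=λy (z=hλ):
  y_{n+1} = y_n + z·[2/3·y_n + 1/3·y_{n+1}] ⇒ (1 − 1/3z)y_{n+1} = (1 + 2/3z)y_n
  ⇒ R(z) = (1 + 2/3z)/(1 − 1/3z).

Find x<0 with |R(x)|<1.
x=-0.55: |R|=0.5352
R=−1: 1+2/3x = −1+1/3x ⇒ -1/3x=2 ⇒ x=2/(-1/3)=-6.0000
Confirm numerically:
  x=-5.846: |R|=0.98259 <1
  x=-5.455: |R|=0.93554 <1
  x=-4.966: |R|=0.87020 <1
  x=-4.019: |R|=0.71777 <1
  x=-6.490: |R|=1.05163 >1
  x=-6.476: |R|=1.05023 >1
Stable set (-6.0000, 0).

left endpoint -6.0000.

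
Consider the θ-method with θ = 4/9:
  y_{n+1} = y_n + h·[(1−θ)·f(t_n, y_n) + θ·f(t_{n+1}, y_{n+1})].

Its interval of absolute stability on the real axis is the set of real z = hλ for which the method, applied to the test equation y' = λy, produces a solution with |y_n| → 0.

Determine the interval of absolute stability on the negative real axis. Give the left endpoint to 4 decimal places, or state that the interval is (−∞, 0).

z∈(-18.0000,0).

Test eqn y'=λy, z=hλ:
  y_{n+1} = y_n + z·[5/9·y_n + 4/9·y_{n+1}] ⇒ (1 − 4/9z)y_{n+1} = (1 + 5/9z)y_n
  ⇒ R(z) = (1 + 5/9z)/(1 − 4/9z).

Find x<0 with |R(x)|<1.
x=-0.72: |R|=0.4545
R=−1: 1+5/9x = −1+4/9x ⇒ -1/9x=2 ⇒ x=2/(-1/9)=-18.0000
Confirm numerically:
  x=-14.133: |R|=0.94099 <1
  x=-12.776: |R|=0.91308 <1
  x=-8.650: |R|=0.78555 <1
  x=-8.150: |R|=0.76322 <1
  x=-18.359: |R|=1.00435 >1
  x=-18.267: |R|=1.00325 >1
  x=-18.063: |R|=1.00078 >1
Interval (-18.0000, 0).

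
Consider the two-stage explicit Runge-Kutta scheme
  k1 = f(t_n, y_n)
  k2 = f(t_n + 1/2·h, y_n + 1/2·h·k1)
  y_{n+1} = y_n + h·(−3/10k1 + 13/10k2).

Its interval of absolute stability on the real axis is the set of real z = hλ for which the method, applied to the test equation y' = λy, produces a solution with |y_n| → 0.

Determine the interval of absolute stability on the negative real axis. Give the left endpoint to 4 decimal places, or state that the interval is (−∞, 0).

z∈(-1.5385,0).

Test eqn y'=λy, z=hλ:
  k1=λy_n ⇒ h·k1=z·y_n;  k2=λ(1+1/2z)y_n ⇒ h·k2=z(1+1/2z)y_n
  y_{n+1}/y_n = 1 − 3/10z + 13/10z(1+1/2z) = 1 + z + 13/20z²
  Hence R(z) = 1 + z + 13/20z².

Find x<0 with |R(x)|<1.
x=-0.66: |R|=0.6231
R=1: x+13/20x²=0 ⇒ x=−20/13=-1.5385; min R=1−1/(4·13/20)=0.6154>−1
Confirm numerically:
  x=-1.495: |R|=0.95777 <1
  x=-1.342: |R|=0.82863 <1
  x=-0.689: |R|=0.61957 <1
  x=-2.084: |R|=1.73899 >1
  x=-1.882: |R|=1.42025 >1
  x=-1.865: |R|=1.39585 >1
Interval (-1.5385, 0).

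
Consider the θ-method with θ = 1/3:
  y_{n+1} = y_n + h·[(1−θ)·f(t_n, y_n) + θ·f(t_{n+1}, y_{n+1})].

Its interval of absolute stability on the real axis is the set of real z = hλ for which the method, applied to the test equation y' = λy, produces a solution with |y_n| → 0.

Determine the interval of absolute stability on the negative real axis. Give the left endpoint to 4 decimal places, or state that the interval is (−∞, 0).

With y'=λy (z=hλ):
  y_{n+1} = y_n + z·[2/3·y_n + 1/3·y_{n+1}] ⇒ (1 − 1/3z)y_{n+1} = (1 + 2/3z)y_n
  so R(z) = (1 + 2/3z)/(1 − 1/3z).

Boundary: |R(x)|=1, x<0.
x=-1.27: |R|=0.1077
R=−1: 1+2/3x = −1+1/3x ⇒ -1/3x=2 ⇒ x=2/(-1/3)=-6.0000
Confirm numerically:
  x=-3.834: |R|=0.68306 <1
  x=-3.736: |R|=0.66390 <1
  x=-3.557: |R|=0.62742 <1
  x=-6.347: |R|=1.03712 >1
  x=-6.257: |R|=1.02776 >1
  x=-6.176: |R|=1.01918 >1
Interval (-6.0000, 0).

(-6.0000, 0).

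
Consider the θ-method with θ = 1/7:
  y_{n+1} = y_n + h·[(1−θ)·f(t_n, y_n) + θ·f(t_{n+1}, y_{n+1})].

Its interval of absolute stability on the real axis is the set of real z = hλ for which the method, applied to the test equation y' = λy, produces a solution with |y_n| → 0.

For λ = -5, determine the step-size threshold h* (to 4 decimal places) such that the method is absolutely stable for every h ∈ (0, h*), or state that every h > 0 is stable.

(-2.8000,0); λ=-5 ⇒ h* = (14/5)/5 = 0.5600.

With y'=λy (z=hλ):
  y_{n+1} = y_n + z·[6/7·y_n + 1/7·y_{n+1}] ⇒ (1 − 1/7z)y_{n+1} = (1 + 6/7z)y_n
  R(z) = (1 + 6/7z)/(1 − 1/7z).

Boundary: |R(x)|=1, x<0.
x=-0.79: |R|=0.2901
R=−1: 1+6/7x = −1+1/7x ⇒ -5/7x=2 ⇒ x=2/(-5/7)=-2.8000
Confirm numerically:
  x=-2.693: |R|=0.94481 <1
  x=-2.548: |R|=0.86804 <1
  x=-1.904: |R|=0.49686 <1
  x=-1.897: |R|=0.49253 <1
  x=-3.399: |R|=1.28801 >1
  x=-3.395: |R|=1.28620 >1
So |R|<1 on (-2.8000, 0).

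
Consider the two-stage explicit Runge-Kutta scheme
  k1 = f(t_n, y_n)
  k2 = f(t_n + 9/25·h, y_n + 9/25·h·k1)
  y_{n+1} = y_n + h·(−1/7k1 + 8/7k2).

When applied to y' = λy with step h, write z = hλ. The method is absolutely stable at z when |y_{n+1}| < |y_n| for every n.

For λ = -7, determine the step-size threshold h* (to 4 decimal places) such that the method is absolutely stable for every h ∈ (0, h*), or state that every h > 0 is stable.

Set f=λy, z=hλ:
  k1=λy_n ⇒ h·k1=z·y_n;  k2=λ(1+9/25z)y_n ⇒ h·k2=z(1+9/25z)y_n
  y_{n+1}/y_n = 1 − 1/7z + 8/7z(1+9/25z) = 1 + z + 72/175z²
  R(z) = 1 + z + 72/175z².

Find x<0 with |R(x)|<1.
x=-1.2: |R|=0.3925
R=1: x+72/175x²=0 ⇒ x=−175/72=-2.4306; min R=1−1/(4·72/175)=0.3924>−1
Confirm numerically:
  x=-2.022: |R|=0.66012 <1
  x=-1.509: |R|=0.42786 <1
  x=-1.194: |R|=0.39255 <1
  x=-1.155: |R|=0.39386 <1
  x=-2.979: |R|=1.67220 >1
  x=-2.940: |R|=1.61622 >1
  x=-2.517: |R|=1.08952 >1
Stable set (-2.4306, 0).

(-2.4306,0); λ=-7 ⇒ h* = (175/72)/7 = 0.3472.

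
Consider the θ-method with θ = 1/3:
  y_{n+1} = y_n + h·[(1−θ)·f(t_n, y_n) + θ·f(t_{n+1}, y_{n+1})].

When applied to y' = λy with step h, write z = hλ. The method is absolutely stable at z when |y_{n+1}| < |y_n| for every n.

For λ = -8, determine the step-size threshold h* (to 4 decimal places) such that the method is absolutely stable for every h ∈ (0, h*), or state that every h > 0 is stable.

(-6.0000,0); λ=-8 ⇒ h* = (6)/8 = 0.7500.

With y'=λy (z=hλ):
  y_{n+1} = y_n + z·[2/3·y_n + 1/3·y_{n+1}] ⇒ (1 − 1/3z)y_{n+1} = (1 + 2/3z)y_n
  ⇒ R(z) = (1 + 2/3z)/(1 − 1/3z).

Boundary: |R(x)|=1, x<0.
x=-0.9: |R|=0.3077
R=−1: 1+2/3x = −1+1/3x ⇒ -1/3x=2 ⇒ x=2/(-1/3)=-6.0000
Confirm numerically:
  x=-5.134: |R|=0.89353 <1
  x=-4.773: |R|=0.84215 <1
  x=-3.973: |R|=0.70931 <1
  x=-3.451: |R|=0.60487 <1
  x=-6.238: |R|=1.02576 >1
  x=-6.086: |R|=1.00947 >1
  x=-6.032: |R|=1.00354 >1
Stable set (-6.0000, 0).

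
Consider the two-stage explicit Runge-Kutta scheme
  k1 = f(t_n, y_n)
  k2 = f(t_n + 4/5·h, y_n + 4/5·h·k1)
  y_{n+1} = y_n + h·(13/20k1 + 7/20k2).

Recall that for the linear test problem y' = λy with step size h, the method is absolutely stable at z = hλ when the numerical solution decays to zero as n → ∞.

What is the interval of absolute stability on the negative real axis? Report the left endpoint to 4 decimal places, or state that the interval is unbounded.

z∈(-3.5714,0).

Set f=λy, z=hλ:
  k1=λy_n ⇒ h·k1=z·y_n;  k2=λ(1+4/5z)y_n ⇒ h·k2=z(1+4/5z)y_n
  y_{n+1}/y_n = 1 + 13/20z + 7/20z(1+4/5z) = 1 + z + 7/25z²
  Hence R(z) = 1 + z + 7/25z².

Solve |R(x)|<1 on ℝ⁻.
x=-1.08: |R|=0.2466
R=1: x+7/25x²=0 ⇒ x=−25/7=-3.5714; min R=1−1/(4·7/25)=0.1071>−1
Confirm numerically:
  x=-3.321: |R|=0.76713 <1
  x=-2.695: |R|=0.33865 <1
  x=-2.239: |R|=0.16467 <1
  x=-1.667: |R|=0.11109 <1
  x=-3.724: |R|=1.15909 >1
  x=-3.623: |R|=1.05232 >1
So |R|<1 on (-3.5714, 0).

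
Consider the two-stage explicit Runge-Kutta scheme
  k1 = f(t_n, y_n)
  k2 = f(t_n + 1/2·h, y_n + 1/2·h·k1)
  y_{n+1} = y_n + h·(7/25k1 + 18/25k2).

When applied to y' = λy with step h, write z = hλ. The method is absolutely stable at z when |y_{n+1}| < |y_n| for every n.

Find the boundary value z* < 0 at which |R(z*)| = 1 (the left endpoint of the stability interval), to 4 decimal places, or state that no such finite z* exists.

z* = -2.7778.

On y'=λy, z=hλ:
  k1=λy_n ⇒ h·k1=z·y_n;  k2=λ(1+1/2z)y_n ⇒ h·k2=z(1+1/2z)y_n
  y_{n+1}/y_n = 1 + 7/25z + 18/25z(1+1/2z) = 1 + z + 9/25z²
  ⇒ R(z) = 1 + z + 9/25z².

Boundary: |R(x)|=1, x<0.
x=-0.39: |R|=0.6648
R=1: x+9/25x²=0 ⇒ x=−25/9=-2.7778; min R=1−1/(4·9/25)=0.3056>−1
Confirm numerically:
  x=-2.650: |R|=0.87810 <1
  x=-1.935: |R|=0.41292 <1
  x=-1.647: |R|=0.32954 <1
  x=-1.475: |R|=0.30822 <1
  x=-3.186: |R|=1.46821 >1
  x=-3.116: |R|=1.37940 >1
  x=-3.110: |R|=1.37196 >1
Interval (-2.7778, 0).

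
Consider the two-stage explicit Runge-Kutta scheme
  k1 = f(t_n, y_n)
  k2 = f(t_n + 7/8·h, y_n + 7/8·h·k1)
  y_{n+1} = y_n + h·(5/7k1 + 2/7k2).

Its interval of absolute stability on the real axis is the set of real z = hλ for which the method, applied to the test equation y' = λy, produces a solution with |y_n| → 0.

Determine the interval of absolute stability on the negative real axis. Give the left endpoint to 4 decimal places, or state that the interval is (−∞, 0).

(-4.0000, 0).

On y'=λy, z=hλ:
  k1=λy_n ⇒ h·k1=z·y_n;  k2=λ(1+7/8z)y_n ⇒ h·k2=z(1+7/8z)y_n
  y_{n+1}/y_n = 1 + 5/7z + 2/7z(1+7/8z) = 1 + z + 1/4z²
  ⇒ R(z) = 1 + z + 1/4z².

Find x<0 with |R(x)|<1.
x=-0.91: |R|=0.2970
R=1: x+1/4x²=0 ⇒ x=−4=-4.0000; min R=1−1/(4·1/4)=0.0000>−1
Confirm numerically:
  x=-3.427: |R|=0.50908 <1
  x=-2.925: |R|=0.21391 <1
  x=-1.880: |R|=0.00360 <1
  x=-1.637: |R|=0.03294 <1
  x=-4.499: |R|=1.56125 >1
  x=-4.454: |R|=1.50553 >1
  x=-4.320: |R|=1.34560 >1
Stable set (-4.0000, 0).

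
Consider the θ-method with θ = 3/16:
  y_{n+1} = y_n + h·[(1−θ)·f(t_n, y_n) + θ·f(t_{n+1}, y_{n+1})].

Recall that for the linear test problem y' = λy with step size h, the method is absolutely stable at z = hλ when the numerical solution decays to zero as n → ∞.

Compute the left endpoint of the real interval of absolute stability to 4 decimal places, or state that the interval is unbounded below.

z* = -3.2000.

On y'=λy, z=hλ:
  y_{n+1} = y_n + z·[13/16·y_n + 3/16·y_{n+1}] ⇒ (1 − 3/16z)y_{n+1} = (1 + 13/16z)y_n
  Hence R(z) = (1 + 13/16z)/(1 − 3/16z).

Boundary: |R(x)|=1, x<0.
x=-0.39: |R|=0.6366
R=−1: 1+13/16x = −1+3/16x ⇒ -5/8x=2 ⇒ x=2/(-5/8)=-3.2000
Confirm numerically:
  x=-3.041: |R|=0.93671 <1
  x=-2.670: |R|=0.77926 <1
  x=-1.792: |R|=0.34132 <1
  x=-3.675: |R|=1.17576 >1
  x=-3.420: |R|=1.08378 >1
Stable set (-3.2000, 0).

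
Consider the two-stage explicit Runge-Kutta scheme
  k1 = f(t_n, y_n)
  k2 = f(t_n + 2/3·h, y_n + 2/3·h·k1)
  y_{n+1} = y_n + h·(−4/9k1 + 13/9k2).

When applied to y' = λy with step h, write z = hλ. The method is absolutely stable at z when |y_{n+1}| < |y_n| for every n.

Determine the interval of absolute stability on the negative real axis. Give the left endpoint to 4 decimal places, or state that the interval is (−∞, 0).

z∈(-1.0385,0).

Test eqn y'=λy, z=hλ:
  k1=λy_n ⇒ h·k1=z·y_n;  k2=λ(1+2/3z)y_n ⇒ h·k2=z(1+2/3z)y_n
  y_{n+1}/y_n = 1 − 4/9z + 13/9z(1+2/3z) = 1 + z + 26/27z²
  Hence R(z) = 1 + z + 26/27z².

Find x<0 with |R(x)|<1.
x=-0.9: |R|=0.8800
R=1: x+26/27x²=0 ⇒ x=−27/26=-1.0385; min R=1−1/(4·26/27)=0.7404>−1
Confirm numerically:
  x=-0.705: |R|=0.77362 <1
  x=-0.670: |R|=0.76227 <1
  x=-0.624: |R|=0.75095 <1
  x=-0.495: |R|=0.74095 <1
  x=-1.538: |R|=1.73983 >1
  x=-1.386: |R|=1.46385 >1
  x=-1.106: |R|=1.07193 >1
Interval (-1.0385, 0).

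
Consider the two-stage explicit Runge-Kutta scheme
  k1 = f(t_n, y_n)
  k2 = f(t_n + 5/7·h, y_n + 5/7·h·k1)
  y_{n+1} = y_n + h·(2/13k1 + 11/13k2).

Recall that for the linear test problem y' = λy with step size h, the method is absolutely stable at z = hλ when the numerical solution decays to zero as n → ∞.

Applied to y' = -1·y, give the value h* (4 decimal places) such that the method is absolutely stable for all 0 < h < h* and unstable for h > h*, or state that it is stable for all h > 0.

(-1.6545,0); λ=-1 ⇒ h* = (91/55)/1 = 1.6545.

Test eqn y'=λy, z=hλ:
  k1=λy_n ⇒ h·k1=z·y_n;  k2=λ(1+5/7z)y_n ⇒ h·k2=z(1+5/7z)y_n
  y_{n+1}/y_n = 1 + 2/13z + 11/13z(1+5/7z) = 1 + z + 55/91z²
  Hence R(z) = 1 + z + 55/91z².

Solve |R(x)|<1 on ℝ⁻.
x=-0.38: |R|=0.7073
R=1: x+55/91x²=0 ⇒ x=−91/55=-1.6545; min R=1−1/(4·55/91)=0.5864>−1
Confirm numerically:
  x=-1.617: |R|=0.96331 <1
  x=-1.599: |R|=0.94632 <1
  x=-1.466: |R|=0.83294 <1
  x=-0.699: |R|=0.59631 <1
  x=-2.247: |R|=1.80460 >1
  x=-2.083: |R|=1.53941 >1
So |R|<1 on (-1.6545, 0).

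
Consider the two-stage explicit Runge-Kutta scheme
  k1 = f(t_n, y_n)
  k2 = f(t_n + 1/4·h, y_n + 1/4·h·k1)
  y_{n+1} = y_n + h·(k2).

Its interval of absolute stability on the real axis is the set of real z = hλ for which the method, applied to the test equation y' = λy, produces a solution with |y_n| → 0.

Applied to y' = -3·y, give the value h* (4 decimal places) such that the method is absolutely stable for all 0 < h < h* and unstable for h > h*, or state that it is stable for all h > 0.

(-4.0000,0); λ=-3 ⇒ h* = (4)/3 = 1.3333.

With y'=λy (z=hλ):
  k1=λy_n ⇒ h·k1=z·y_n;  k2=λ(1+1/4z)y_n ⇒ h·k2=z(1+1/4z)y_n
  y_{n+1}/y_n = 1 + z(1+1/4z) = 1 + z + 1/4z²
  R(z) = 1 + z + 1/4z².

Find x<0 with |R(x)|<1.
x=-1.66: |R|=0.0289
R=1: x+1/4x²=0 ⇒ x=−4=-4.0000; min R=1−1/(4·1/4)=0.0000>−1
Confirm numerically:
  x=-3.702: |R|=0.72420 <1
  x=-3.075: |R|=0.28891 <1
  x=-1.623: |R|=0.03553 <1
  x=-4.583: |R|=1.66797 >1
  x=-4.329: |R|=1.35606 >1
  x=-4.043: |R|=1.04346 >1
Stable set (-4.0000, 0).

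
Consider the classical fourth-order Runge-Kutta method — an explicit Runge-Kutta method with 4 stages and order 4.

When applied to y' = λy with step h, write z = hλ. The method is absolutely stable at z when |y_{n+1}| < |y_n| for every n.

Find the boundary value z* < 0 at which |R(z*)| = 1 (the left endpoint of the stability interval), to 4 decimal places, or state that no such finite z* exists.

With y'=λy (z=hλ):
  order 4, 4-stage ⇒ R(z)=1+z+z^2/2+z^3/6+z^4/24
  (e.g. R(-1.43)=0.27932, |R|=0.27932)

Find x<0 with |R(x)|<1.
x=-1.43: |R|=0.2793
|R(-1.35)|=0.2896 |R(-1.05)|=0.3590 |R(-0.99)|=0.3784
Bisect:
  x_lo=-3.3462 |R|=2.2317  x_hi=-0.0890 |R|=0.9149
  mid=-1.71759 |R|=0.27559 →hi
  mid=-2.53190 |R|=0.68051 →hi
  mid=-2.93906 |R|=1.25768 →lo
  mid=-2.73548 |R|=0.92746 →hi
  mid=-2.83727 |R|=1.08123 →lo
  mid=-2.78637 |R|=1.00163 →lo
  mid=-2.76093 |R|=0.96388 →hi
  mid=-2.77365 |R|=0.98259 →hi
  mid=-2.78001 |R|=0.99207 →hi
  mid=-2.78319 |R|=0.99684 →hi
  ...
  [-2.78538,-2.78518] ⇒ x*=-2.7853
So |R|<1 on (-2.7853, 0).

left endpoint -2.7853.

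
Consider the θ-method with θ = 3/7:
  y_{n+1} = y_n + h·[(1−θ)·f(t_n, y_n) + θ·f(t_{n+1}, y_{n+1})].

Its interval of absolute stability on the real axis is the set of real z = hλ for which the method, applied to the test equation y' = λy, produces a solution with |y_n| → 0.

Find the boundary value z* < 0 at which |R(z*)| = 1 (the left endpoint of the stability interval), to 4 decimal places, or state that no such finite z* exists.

Test eqn y'=λy, z=hλ:
  y_{n+1} = y_n + z·[4/7·y_n + 3/7·y_{n+1}] ⇒ (1 − 3/7z)y_{n+1} = (1 + 4/7z)y_n
  ⇒ R(z) = (1 + 4/7z)/(1 − 3/7z).

Find x<0 with |R(x)|<1.
x=-0.76: |R|=0.4267
R=−1: 1+4/7x = −1+3/7x ⇒ -1/7x=2 ⇒ x=2/(-1/7)=-14.0000
Confirm numerically:
  x=-12.238: |R|=0.95969 <1
  x=-10.815: |R|=0.91925 <1
  x=-8.610: |R|=0.83582 <1
  x=-14.252: |R|=1.00506 >1
  x=-14.026: |R|=1.00053 >1
Interval (-14.0000, 0).

left endpoint -14.0000.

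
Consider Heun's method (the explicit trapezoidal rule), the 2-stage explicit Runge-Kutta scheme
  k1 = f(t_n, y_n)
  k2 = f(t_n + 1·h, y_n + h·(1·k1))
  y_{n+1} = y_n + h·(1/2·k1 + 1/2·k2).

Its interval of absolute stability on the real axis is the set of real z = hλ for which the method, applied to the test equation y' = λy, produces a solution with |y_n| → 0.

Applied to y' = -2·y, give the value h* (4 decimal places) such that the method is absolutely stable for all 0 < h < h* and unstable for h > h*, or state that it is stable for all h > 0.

(-2.0000,0); λ=-2 ⇒ h* = 1.0000.

Set f=λy, z=hλ:
  order 2, 2-stage ⇒ R(z)=1+z+z^2/2
  (e.g. R(-0.5)=0.62500, |R|=0.62500)

Boundary: |R(x)|=1, x<0.
x=-0.5: |R|=0.6250
|R(-2.34)|=1.3978 |R(-2.33)|=1.3845 |R(-0.55)|=0.6013
Bisect:
  x_lo=-2.7201 |R|=1.9794  x_hi=-0.1104 |R|=0.8957
  mid=-1.41529 |R|=0.58623 →hi
  mid=-2.06772 |R|=1.07001 →lo
  mid=-1.74151 |R|=0.77491 →hi
  mid=-1.90461 |R|=0.90916 →hi
  mid=-1.98616 |R|=0.98626 →hi
  mid=-2.02694 |R|=1.02730 →lo
  mid=-2.00655 |R|=1.00657 →lo
  mid=-1.99636 |R|=0.99637 →hi
  mid=-2.00146 |R|=1.00146 →lo
  mid=-1.99891 |R|=0.99891 →hi
  ...
  [-2.00002,-1.99986] ⇒ x*=-2.0000
Interval (-2.0000, 0).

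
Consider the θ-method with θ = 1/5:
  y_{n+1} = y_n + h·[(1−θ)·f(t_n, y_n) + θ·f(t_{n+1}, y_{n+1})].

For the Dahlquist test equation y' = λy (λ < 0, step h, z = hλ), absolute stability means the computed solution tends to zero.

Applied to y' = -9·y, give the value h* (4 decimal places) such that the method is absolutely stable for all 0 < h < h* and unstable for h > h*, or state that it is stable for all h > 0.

With y'=λy (z=hλ):
  y_{n+1} = y_n + z·[4/5·y_n + 1/5·y_{n+1}] ⇒ (1 − 1/5z)y_{n+1} = (1 + 4/5z)y_n
  ⇒ R(z) = (1 + 4/5z)/(1 − 1/5z).

Boundary: |R(x)|=1, x<0.
x=-0.63: |R|=0.4405
R=−1: 1+4/5x = −1+1/5x ⇒ -3/5x=2 ⇒ x=2/(-3/5)=-3.3333
Confirm numerically:
  x=-2.361: |R|=0.60372 <1
  x=-2.244: |R|=0.54887 <1
  x=-1.690: |R|=0.26308 <1
  x=-3.847: |R|=1.17418 >1
  x=-3.574: |R|=1.08421 >1
  x=-3.504: |R|=1.06021 >1
So |R|<1 on (-3.3333, 0).

(-3.3333,0); λ=-9 ⇒ h* = (10/3)/9 = 0.3704.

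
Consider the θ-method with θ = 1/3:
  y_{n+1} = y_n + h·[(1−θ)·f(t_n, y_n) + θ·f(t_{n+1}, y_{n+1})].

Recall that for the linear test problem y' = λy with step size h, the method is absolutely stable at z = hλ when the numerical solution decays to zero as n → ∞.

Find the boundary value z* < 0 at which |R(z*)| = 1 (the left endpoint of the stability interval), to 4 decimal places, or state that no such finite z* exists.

Set f=λy, z=hλ:
  y_{n+1} = y_n + z·[2/3·y_n + 1/3·y_{n+1}] ⇒ (1 − 1/3z)y_{n+1} = (1 + 2/3z)y_n
  Hence R(z) = (1 + 2/3z)/(1 − 1/3z).

Solve |R(x)|<1 on ℝ⁻.
x=-0.3: |R|=0.7273
R=−1: 1+2/3x = −1+1/3x ⇒ -1/3x=2 ⇒ x=2/(-1/3)=-6.0000
Confirm numerically:
  x=-5.709: |R|=0.96659 <1
  x=-5.419: |R|=0.93099 <1
  x=-4.571: |R|=0.81125 <1
  x=-2.972: |R|=0.49297 <1
  x=-6.576: |R|=1.06015 >1
  x=-6.176: |R|=1.01918 >1
  x=-6.030: |R|=1.00332 >1
Stable set (-6.0000, 0).

z* = -6.0000.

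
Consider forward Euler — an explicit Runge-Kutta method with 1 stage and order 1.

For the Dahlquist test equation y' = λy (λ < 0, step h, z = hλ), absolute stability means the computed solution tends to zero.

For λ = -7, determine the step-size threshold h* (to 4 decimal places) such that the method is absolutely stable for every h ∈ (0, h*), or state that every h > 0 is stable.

With y'=λy (z=hλ):
  order 1, 1-stage ⇒ R(z)=1+z
  (e.g. R(-1.58)=-0.58000, |R|=0.58000)

Solve |R(x)|<1 on ℝ⁻.
x=-1.58: |R|=0.5800
|R(-1.5)|=0.5000 |R(-1.42)|=0.4200 |R(-0.83)|=0.1700
Bisect:
  x_lo=-2.4013 |R|=1.4013  x_hi=-0.1959 |R|=0.8041
  mid=-1.29858 |R|=0.29858 →hi
  mid=-1.84994 |R|=0.84994 →hi
  mid=-2.12562 |R|=1.12562 →lo
  mid=-1.98778 |R|=0.98778 →hi
  mid=-2.05670 |R|=1.05670 →lo
  mid=-2.02224 |R|=1.02224 →lo
  mid=-2.00501 |R|=1.00501 →lo
  ...
  [-2.00002,-1.99989] ⇒ x*=-2.0000
So |R|<1 on (-2.0000, 0).

(-2.0000,0); λ=-7 ⇒ h* = 0.2857.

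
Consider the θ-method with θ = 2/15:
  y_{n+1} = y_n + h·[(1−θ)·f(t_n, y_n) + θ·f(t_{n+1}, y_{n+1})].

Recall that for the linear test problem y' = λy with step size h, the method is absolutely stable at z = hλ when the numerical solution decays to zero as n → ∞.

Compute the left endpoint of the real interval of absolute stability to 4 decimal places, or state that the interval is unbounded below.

z* = -2.7273.

Test eqn y'=λy, z=hλ:
  y_{n+1} = y_n + z·[13/15·y_n + 2/15·y_{n+1}] ⇒ (1 − 2/15z)y_{n+1} = (1 + 13/15z)y_n
  Hence R(z) = (1 + 13/15z)/(1 − 2/15z).

Solve |R(x)|<1 on ℝ⁻.
x=-0.33: |R|=0.6839
R=−1: 1+13/15x = −1+2/15x ⇒ -11/15x=2 ⇒ x=2/(-11/15)=-2.7273
Confirm numerically:
  x=-2.327: |R|=0.77597 <1
  x=-2.181: |R|=0.68965 <1
  x=-1.122: |R|=0.02401 <1
  x=-3.163: |R|=1.22475 >1
  x=-2.816: |R|=1.04731 >1
Stable set (-2.7273, 0).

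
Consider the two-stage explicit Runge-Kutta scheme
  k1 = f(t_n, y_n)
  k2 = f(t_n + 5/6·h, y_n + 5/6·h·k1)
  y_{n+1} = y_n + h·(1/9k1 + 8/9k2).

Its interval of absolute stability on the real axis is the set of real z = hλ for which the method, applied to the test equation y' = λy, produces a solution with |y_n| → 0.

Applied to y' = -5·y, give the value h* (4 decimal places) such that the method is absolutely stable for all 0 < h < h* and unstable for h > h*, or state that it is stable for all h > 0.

(-1.3500,0); λ=-5 ⇒ h* = (27/20)/5 = 0.2700.

On y'=λy, z=hλ:
  k1=λy_n ⇒ h·k1=z·y_n;  k2=λ(1+5/6z)y_n ⇒ h·k2=z(1+5/6z)y_n
  y_{n+1}/y_n = 1 + 1/9z + 8/9z(1+5/6z) = 1 + z + 20/27z²
  ⇒ R(z) = 1 + z + 20/27z².

Boundary: |R(x)|=1, x<0.
x=-1.52: |R|=1.1914
R=1: x+20/27x²=0 ⇒ x=−27/20=-1.3500; min R=1−1/(4·20/27)=0.6625>−1
Confirm numerically:
  x=-0.897: |R|=0.69901 <1
  x=-0.809: |R|=0.67580 <1
  x=-0.602: |R|=0.66645 <1
  x=-1.855: |R|=1.69391 >1
  x=-1.607: |R|=1.30593 >1
So |R|<1 on (-1.3500, 0).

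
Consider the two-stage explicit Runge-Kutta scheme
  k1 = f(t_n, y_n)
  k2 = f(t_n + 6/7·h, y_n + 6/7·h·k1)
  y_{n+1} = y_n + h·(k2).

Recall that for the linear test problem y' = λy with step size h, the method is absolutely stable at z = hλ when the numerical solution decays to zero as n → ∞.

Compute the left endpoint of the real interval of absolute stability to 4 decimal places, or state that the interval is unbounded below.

Test eqn y'=λy, z=hλ:
  k1=λy_n ⇒ h·k1=z·y_n;  k2=λ(1+6/7z)y_n ⇒ h·k2=z(1+6/7z)y_n
  y_{n+1}/y_n = 1 + z(1+6/7z) = 1 + z + 6/7z²
  Hence R(z) = 1 + z + 6/7z².

Boundary: |R(x)|=1, x<0.
x=-1.33: |R|=1.1862
R=1: x+6/7x²=0 ⇒ x=−7/6=-1.1667; min R=1−1/(4·6/7)=0.7083>−1
Confirm numerically:
  x=-1.043: |R|=0.88944 <1
  x=-0.918: |R|=0.80433 <1
  x=-0.617: |R|=0.70930 <1
  x=-0.529: |R|=0.71086 <1
  x=-1.758: |R|=1.89105 >1
  x=-1.333: |R|=1.19005 >1
So |R|<1 on (-1.1667, 0).

z* = -1.1667.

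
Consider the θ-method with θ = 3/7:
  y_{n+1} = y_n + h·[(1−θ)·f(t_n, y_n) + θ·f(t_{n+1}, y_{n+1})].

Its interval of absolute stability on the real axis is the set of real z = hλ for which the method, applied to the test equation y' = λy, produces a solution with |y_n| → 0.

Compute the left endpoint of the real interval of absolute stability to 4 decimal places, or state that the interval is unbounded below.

With y'=λy (z=hλ):
  y_{n+1} = y_n + z·[4/7·y_n + 3/7·y_{n+1}] ⇒ (1 − 3/7z)y_{n+1} = (1 + 4/7z)y_n
  Hence R(z) = (1 + 4/7z)/(1 − 3/7z).

Need |R(x)|<1, x<0.
x=-0.85: |R|=0.3770
R=−1: 1+4/7x = −1+3/7x ⇒ -1/7x=2 ⇒ x=2/(-1/7)=-14.0000
Confirm numerically:
  x=-13.484: |R|=0.98913 <1
  x=-8.742: |R|=0.84175 <1
  x=-8.254: |R|=0.81909 <1
  x=-14.368: |R|=1.00734 >1
  x=-14.312: |R|=1.00625 >1
  x=-14.133: |R|=1.00269 >1
Stable set (-14.0000, 0).

left endpoint -14.0000.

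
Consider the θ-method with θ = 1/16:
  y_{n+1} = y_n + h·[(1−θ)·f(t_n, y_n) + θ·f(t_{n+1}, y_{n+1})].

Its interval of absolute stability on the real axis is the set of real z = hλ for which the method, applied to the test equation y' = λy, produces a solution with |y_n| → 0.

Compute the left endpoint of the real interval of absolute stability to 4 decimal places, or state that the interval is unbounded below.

Set f=λy, z=hλ:
  y_{n+1} = y_n + z·[15/16·y_n + 1/16·y_{n+1}] ⇒ (1 − 1/16z)y_{n+1} = (1 + 15/16z)y_n
  so R(z) = (1 + 15/16z)/(1 − 1/16z).

Need |R(x)|<1, x<0.
x=-0.46: |R|=0.5529
R=−1: 1+15/16x = −1+1/16x ⇒ -7/8x=2 ⇒ x=2/(-7/8)=-2.2857
Confirm numerically:
  x=-2.201: |R|=0.93484 <1
  x=-2.167: |R|=0.90852 <1
  x=-2.142: |R|=0.88910 <1
  x=-1.134: |R|=0.05895 <1
  x=-2.652: |R|=1.27493 >1
  x=-2.582: |R|=1.22323 >1
  x=-2.478: |R|=1.14569 >1
Interval (-2.2857, 0).

left endpoint -2.2857.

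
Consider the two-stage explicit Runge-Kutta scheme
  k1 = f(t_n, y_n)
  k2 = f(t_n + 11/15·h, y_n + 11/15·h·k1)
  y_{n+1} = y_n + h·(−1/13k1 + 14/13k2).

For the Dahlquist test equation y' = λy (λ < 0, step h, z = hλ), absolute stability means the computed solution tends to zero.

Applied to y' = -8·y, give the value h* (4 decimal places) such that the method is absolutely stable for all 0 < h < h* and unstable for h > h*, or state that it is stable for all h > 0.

Set f=λy, z=hλ:
  k1=λy_n ⇒ h·k1=z·y_n;  k2=λ(1+11/15z)y_n ⇒ h·k2=z(1+11/15z)y_n
  y_{n+1}/y_n = 1 − 1/13z + 14/13z(1+11/15z) = 1 + z + 154/195z²
  R(z) = 1 + z + 154/195z².

Boundary: |R(x)|=1, x<0.
x=-0.36: |R|=0.7424
R=1: x+154/195x²=0 ⇒ x=−195/154=-1.2662; min R=1−1/(4·154/195)=0.6834>−1
Confirm numerically:
  x=-1.202: |R|=0.93902 <1
  x=-0.812: |R|=0.70871 <1
  x=-0.616: |R|=0.68367 <1
  x=-0.596: |R|=0.68453 <1
  x=-1.487: |R|=1.25926 >1
  x=-1.466: |R|=1.23128 >1
  x=-1.417: |R|=1.16872 >1
Interval (-1.2662, 0).

(-1.2662,0); λ=-8 ⇒ h* = (195/154)/8 = 0.1583.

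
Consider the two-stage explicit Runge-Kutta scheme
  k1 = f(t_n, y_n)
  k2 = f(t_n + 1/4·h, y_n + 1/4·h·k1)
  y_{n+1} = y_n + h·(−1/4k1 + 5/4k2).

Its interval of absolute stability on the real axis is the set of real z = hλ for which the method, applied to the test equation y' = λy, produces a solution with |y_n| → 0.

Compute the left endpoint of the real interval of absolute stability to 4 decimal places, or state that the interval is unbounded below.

Set f=λy, z=hλ:
  k1=λy_n ⇒ h·k1=z·y_n;  k2=λ(1+1/4z)y_n ⇒ h·k2=z(1+1/4z)y_n
  y_{n+1}/y_n = 1 − 1/4z + 5/4z(1+1/4z) = 1 + z + 5/16z²
  ⇒ R(z) = 1 + z + 5/16z².

Solve |R(x)|<1 on ℝ⁻.
x=-0.68: |R|=0.4645
R=1: x+5/16x²=0 ⇒ x=−16/5=-3.2000; min R=1−1/(4·5/16)=0.2000>−1
Confirm numerically:
  x=-2.636: |R|=0.53540 <1
  x=-2.361: |R|=0.38098 <1
  x=-1.640: |R|=0.20050 <1
  x=-3.667: |R|=1.53515 >1
  x=-3.499: |R|=1.32694 >1
Stable set (-3.2000, 0).

left endpoint -3.2000.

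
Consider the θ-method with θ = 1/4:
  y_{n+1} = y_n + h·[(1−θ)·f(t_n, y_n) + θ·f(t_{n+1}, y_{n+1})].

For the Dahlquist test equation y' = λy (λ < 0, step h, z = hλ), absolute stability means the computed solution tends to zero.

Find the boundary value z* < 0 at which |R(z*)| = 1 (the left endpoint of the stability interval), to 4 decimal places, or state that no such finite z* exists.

left endpoint -4.0000.

Test eqn y'=λy, z=hλ:
  y_{n+1} = y_n + z·[3/4·y_n + 1/4·y_{n+1}] ⇒ (1 − 1/4z)y_{n+1} = (1 + 3/4z)y_n
  so R(z) = (1 + 3/4z)/(1 − 1/4z).

Find x<0 with |R(x)|<1.
x=-0.8: |R|=0.3333
R=−1: 1+3/4x = −1+1/4x ⇒ -1/2x=2 ⇒ x=2/(-1/2)=-4.0000
Confirm numerically:
  x=-3.952: |R|=0.98793 <1
  x=-3.261: |R|=0.79645 <1
  x=-2.583: |R|=0.56950 <1
  x=-2.413: |R|=0.50507 <1
  x=-4.465: |R|=1.10986 >1
  x=-4.396: |R|=1.09433 >1
  x=-4.337: |R|=1.08084 >1
Stable set (-4.0000, 0).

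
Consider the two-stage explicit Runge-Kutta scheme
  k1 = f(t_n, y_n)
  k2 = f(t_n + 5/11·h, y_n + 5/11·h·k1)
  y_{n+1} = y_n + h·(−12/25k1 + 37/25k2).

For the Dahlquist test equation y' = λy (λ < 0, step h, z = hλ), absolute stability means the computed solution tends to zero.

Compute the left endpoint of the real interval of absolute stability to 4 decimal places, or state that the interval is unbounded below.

left endpoint -1.4865.

Set f=λy, z=hλ:
  k1=λy_n ⇒ h·k1=z·y_n;  k2=λ(1+5/11z)y_n ⇒ h·k2=z(1+5/11z)y_n
  y_{n+1}/y_n = 1 − 12/25z + 37/25z(1+5/11z) = 1 + z + 37/55z²
  ⇒ R(z) = 1 + z + 37/55z².

Solve |R(x)|<1 on ℝ⁻.
x=-1.07: |R|=0.7002
R=1: x+37/55x²=0 ⇒ x=−55/37=-1.4865; min R=1−1/(4·37/55)=0.6284>−1
Confirm numerically:
  x=-1.358: |R|=0.88262 <1
  x=-1.225: |R|=0.78451 <1
  x=-0.658: |R|=0.63327 <1
  x=-1.812: |R|=1.39680 >1
  x=-1.801: |R|=1.38106 >1
Interval (-1.4865, 0).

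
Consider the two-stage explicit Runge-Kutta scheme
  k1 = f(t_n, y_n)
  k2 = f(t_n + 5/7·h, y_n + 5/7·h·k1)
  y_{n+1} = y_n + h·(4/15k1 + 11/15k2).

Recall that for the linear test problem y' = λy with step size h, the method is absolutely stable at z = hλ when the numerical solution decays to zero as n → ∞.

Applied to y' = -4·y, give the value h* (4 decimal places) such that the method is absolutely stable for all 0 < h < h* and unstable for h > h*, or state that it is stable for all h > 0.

Test eqn y'=λy, z=hλ:
  k1=λy_n ⇒ h·k1=z·y_n;  k2=λ(1+5/7z)y_n ⇒ h·k2=z(1+5/7z)y_n
  y_{n+1}/y_n = 1 + 4/15z + 11/15z(1+5/7z) = 1 + z + 11/21z²
  so R(z) = 1 + z + 11/21z².

Solve |R(x)|<1 on ℝ⁻.
x=-0.38: |R|=0.6956
R=1: x+11/21x²=0 ⇒ x=−21/11=-1.9091; min R=1−1/(4·11/21)=0.5227>−1
Confirm numerically:
  x=-1.829: |R|=0.92327 <1
  x=-1.640: |R|=0.76884 <1
  x=-1.434: |R|=0.64314 <1
  x=-1.403: |R|=0.62807 <1
  x=-2.419: |R|=1.64610 >1
  x=-2.301: |R|=1.47236 >1
  x=-1.931: |R|=1.02216 >1
Stable set (-1.9091, 0).

(-1.9091,0); λ=-4 ⇒ h* = (21/11)/4 = 0.4773.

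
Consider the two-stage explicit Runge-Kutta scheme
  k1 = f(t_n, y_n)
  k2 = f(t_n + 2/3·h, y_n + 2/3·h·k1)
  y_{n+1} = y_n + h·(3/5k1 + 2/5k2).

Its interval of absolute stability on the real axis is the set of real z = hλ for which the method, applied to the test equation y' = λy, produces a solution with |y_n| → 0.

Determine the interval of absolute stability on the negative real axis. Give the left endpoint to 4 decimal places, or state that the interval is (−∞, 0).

Set f=λy, z=hλ:
  k1=λy_n ⇒ h·k1=z·y_n;  k2=λ(1+2/3z)y_n ⇒ h·k2=z(1+2/3z)y_n
  y_{n+1}/y_n = 1 + 3/5z + 2/5z(1+2/3z) = 1 + z + 4/15z²
  R(z) = 1 + z + 4/15z².

Need |R(x)|<1, x<0.
x=-1.07: |R|=0.2353
R=1: x+4/15x²=0 ⇒ x=−15/4=-3.7500; min R=1−1/(4·4/15)=0.0625>−1
Confirm numerically:
  x=-3.365: |R|=0.65453 <1
  x=-3.162: |R|=0.50420 <1
  x=-2.435: |R|=0.14613 <1
  x=-2.397: |R|=0.13516 <1
  x=-4.172: |R|=1.46949 >1
  x=-4.145: |R|=1.43661 >1
  x=-3.944: |R|=1.20404 >1
Interval (-3.7500, 0).

z∈(-3.7500,0).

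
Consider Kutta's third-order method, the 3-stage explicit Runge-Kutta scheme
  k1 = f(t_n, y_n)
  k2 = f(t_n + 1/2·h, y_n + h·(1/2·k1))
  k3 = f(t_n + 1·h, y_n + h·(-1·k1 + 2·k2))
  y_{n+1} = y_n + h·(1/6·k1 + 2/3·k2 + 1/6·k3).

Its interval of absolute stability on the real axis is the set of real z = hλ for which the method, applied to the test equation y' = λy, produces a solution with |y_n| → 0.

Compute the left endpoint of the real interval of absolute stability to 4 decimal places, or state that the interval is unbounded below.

z* = -2.5127.

On y'=λy, z=hλ:
  order 3, 3-stage ⇒ R(z)=1+z+z^2/2+z^3/6
  (e.g. R(-1.54)=0.03709, |R|=0.03709)

Find x<0 with |R(x)|<1.
x=-1.54: |R|=0.0371
|R(-2.15)|=0.4951 |R(-1.78)|=0.1358 |R(-0.55)|=0.5735
Bisect:
  x_lo=-3.0351 |R|=2.0890  x_hi=-0.1980 |R|=0.8203
  mid=-1.61654 |R|=0.01400 →hi
  mid=-2.32582 |R|=0.71800 →hi
  mid=-2.68046 |R|=1.29781 →lo
  mid=-2.50314 |R|=0.98427 →hi
  mid=-2.59180 |R|=1.13479 →lo
  mid=-2.54747 |R|=1.05801 →lo
  mid=-2.52530 |R|=1.02077 →lo
  ...
  [-2.51284,-2.51266] ⇒ x*=-2.5127
So |R|<1 on (-2.5127, 0).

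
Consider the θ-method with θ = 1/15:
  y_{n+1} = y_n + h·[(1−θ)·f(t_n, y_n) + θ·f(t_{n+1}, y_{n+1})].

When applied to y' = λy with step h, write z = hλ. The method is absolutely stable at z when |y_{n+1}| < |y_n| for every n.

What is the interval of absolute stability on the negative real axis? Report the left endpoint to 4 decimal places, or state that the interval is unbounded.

z∈(-2.3077,0).

Set f=λy, z=hλ:
  y_{n+1} = y_n + z·[14/15·y_n + 1/15·y_{n+1}] ⇒ (1 − 1/15z)y_{n+1} = (1 + 14/15z)y_n
  ⇒ R(z) = (1 + 14/15z)/(1 − 1/15z).

Need |R(x)|<1, x<0.
x=-1.27: |R|=0.1709
R=−1: 1+14/15x = −1+1/15x ⇒ -13/15x=2 ⇒ x=2/(-13/15)=-2.3077
Confirm numerically:
  x=-2.250: |R|=0.95652 <1
  x=-1.426: |R|=0.30220 <1
  x=-1.384: |R|=0.26709 <1
  x=-1.131: |R|=0.05170 <1
  x=-2.484: |R|=1.13109 >1
  x=-2.481: |R|=1.12888 >1
Interval (-2.3077, 0).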